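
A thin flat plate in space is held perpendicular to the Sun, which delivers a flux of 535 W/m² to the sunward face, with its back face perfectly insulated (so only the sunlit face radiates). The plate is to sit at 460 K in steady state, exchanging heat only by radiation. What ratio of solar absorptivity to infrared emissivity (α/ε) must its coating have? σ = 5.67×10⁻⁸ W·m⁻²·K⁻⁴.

Balance: αS·A = εσ·1A·T⁴ ⇒ α/ε = σT⁴/S.
α/ε = 5.67×10⁻⁸·(460)⁴/535 = 5.67×10⁻⁸·4.477×10¹⁰/535.

α/ε ≈ 4.75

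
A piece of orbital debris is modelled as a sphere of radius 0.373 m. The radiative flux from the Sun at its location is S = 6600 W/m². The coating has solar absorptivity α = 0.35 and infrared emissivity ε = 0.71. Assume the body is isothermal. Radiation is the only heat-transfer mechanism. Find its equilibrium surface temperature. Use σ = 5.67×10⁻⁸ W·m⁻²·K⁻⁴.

At equilibrium, absorbed power = emitted power.
Absorbing cross-section = πr² = 0.4371 m²; emitting surface = 4πr² = 1.748 m² (ratio 4).
αS·A_cross = εσ·A_surf·T⁴  ⇒  T⁴ = αS/(ε·4σ).
T⁴ = 0.350·6600/(0.71·4·5.67×10⁻⁸) = 1.435×10¹⁰ K⁴.
T = (1.435×10¹⁰)^(1/4).

T ≈ 346 K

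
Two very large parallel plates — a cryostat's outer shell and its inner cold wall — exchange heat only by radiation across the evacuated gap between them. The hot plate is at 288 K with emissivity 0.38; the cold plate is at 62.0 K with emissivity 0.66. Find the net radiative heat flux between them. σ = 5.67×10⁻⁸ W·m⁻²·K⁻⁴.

For two infinite grey parallel plates, q = σ(T₁⁴ − T₂⁴)/(1/ε₁ + 1/ε₂ − 1).
T₁⁴ − T₂⁴ = 6.880×10⁹ − 1.478×10⁷ = 6.865×10⁹ K⁴.
1/ε₁ + 1/ε₂ − 1 = 2.632 + 1.515 − 1 = 3.147.
q = 5.67×10⁻⁸ × 6.865×10⁹ / 3.147.

q ≈ 124 W/m²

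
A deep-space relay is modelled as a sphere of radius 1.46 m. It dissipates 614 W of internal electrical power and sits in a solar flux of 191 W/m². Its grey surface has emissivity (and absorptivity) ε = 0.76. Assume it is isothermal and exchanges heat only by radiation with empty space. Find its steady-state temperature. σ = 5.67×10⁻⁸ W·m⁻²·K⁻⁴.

At steady state, absorbed solar power + internal power = radiated power.
Absorbed: α·S·A_cross = 0.76·191·6.697 = 972.1 W (cross-section πr²).
Total input = 972.1 + 614 = 1586 W.
Radiated: εσ·A_surf·T⁴ with A_surf = 4πr² = 26.79 m².
T⁴ = 1586/(0.76·5.67×10⁻⁸·26.79) = 1.374×10⁹ K⁴.

T ≈ 193 K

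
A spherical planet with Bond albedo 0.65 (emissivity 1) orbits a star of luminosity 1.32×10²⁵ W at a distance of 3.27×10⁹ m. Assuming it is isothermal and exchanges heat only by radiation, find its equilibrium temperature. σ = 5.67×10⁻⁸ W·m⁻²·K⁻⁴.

First find the stellar flux at distance d: S = L/(4πd²) = 1.32×10²⁵/(4π·(3.27×10⁹)²) = 98240 W/m².
For an isothermal sphere, absorbed (1−a)S·πr² = emitted σ·4πr²·T⁴, so T⁴ = (1−a)S/(4σ).
T⁴ = 0.350·98240/(4·5.67×10⁻⁸) = 1.516×10¹¹ K⁴.

T ≈ 624 K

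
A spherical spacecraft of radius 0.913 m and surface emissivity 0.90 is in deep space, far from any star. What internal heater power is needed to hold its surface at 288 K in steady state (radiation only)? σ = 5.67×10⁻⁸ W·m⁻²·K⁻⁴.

P ≈ 3680 W

P = εσ·4πr²·T⁴.
4πr² = 10.47 m²; T⁴ = 6.880×10⁹ K⁴.
P = 0.90·5.67×10⁻⁸·10.47·6.880×10⁹.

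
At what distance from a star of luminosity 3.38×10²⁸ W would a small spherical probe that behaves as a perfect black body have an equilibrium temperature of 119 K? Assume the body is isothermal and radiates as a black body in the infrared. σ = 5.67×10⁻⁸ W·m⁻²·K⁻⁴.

d ≈ 7.69×10¹² m

For an isothermal black-emitting sphere, (1−a)S·πr² = σ·4πr²·T⁴ ⇒ S = 4σT⁴/(1−a).
S = 4·5.67×10⁻⁸·(119)⁴/1.00 = 45.48 W/m².
Flux falls as S = L/(4πd²), so d = √(L/(4πS)) = √(3.38×10²⁸/(4π·45.48)).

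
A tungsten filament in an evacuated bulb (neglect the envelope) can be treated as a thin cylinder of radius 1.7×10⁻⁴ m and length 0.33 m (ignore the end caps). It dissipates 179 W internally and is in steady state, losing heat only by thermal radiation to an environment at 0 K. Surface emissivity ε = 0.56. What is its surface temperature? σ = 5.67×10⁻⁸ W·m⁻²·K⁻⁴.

Steady state: internal power = radiated power, P = εσA T⁴.
Radiating area A = 2πrL = 3.525×10⁻⁴ m².
T⁴ = P/(εσA) = 179/(0.56·5.67×10⁻⁸·3.525×10⁻⁴) = 1.599×10¹³ K⁴.
T = (1.599×10¹³)^(1/4).

T ≈ 2000 K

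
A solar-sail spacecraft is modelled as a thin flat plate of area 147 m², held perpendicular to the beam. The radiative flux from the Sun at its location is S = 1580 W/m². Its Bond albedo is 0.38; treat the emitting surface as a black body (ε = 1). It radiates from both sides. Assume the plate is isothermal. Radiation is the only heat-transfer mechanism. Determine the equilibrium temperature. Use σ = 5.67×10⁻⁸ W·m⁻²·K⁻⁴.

T ≈ 305 K

At equilibrium, absorbed power = emitted power.
Absorbing cross-section = A = 147.0 m²; emitting surface = 2A = 294.0 m² (ratio 2).
(1−a)S·A_cross = εσ·A_surf·T⁴  ⇒  T⁴ = (1−a)S/(2σ).
T⁴ = 0.620·1580/(2·5.67×10⁻⁸) = 8.638×10⁹ K⁴.
T = (8.638×10⁹)^(1/4).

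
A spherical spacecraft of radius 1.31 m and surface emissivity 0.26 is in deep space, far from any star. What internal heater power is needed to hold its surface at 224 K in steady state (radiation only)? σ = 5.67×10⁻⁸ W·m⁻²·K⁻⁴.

P = εσ·4πr²·T⁴.
4πr² = 21.57 m²; T⁴ = 2.518×10⁹ K⁴.
P = 0.26·5.67×10⁻⁸·21.57·2.518×10⁹.

P ≈ 800 W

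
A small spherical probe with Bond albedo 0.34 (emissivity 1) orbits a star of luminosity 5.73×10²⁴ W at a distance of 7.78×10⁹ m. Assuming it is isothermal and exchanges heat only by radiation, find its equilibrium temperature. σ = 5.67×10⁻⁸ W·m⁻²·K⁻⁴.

T ≈ 385 K

First find the stellar flux at distance d: S = L/(4πd²) = 5.73×10²⁴/(4π·(7.78×10⁹)²) = 7533 W/m².
For an isothermal sphere, absorbed (1−a)S·πr² = emitted σ·4πr²·T⁴, so T⁴ = (1−a)S/(4σ).
T⁴ = 0.660·7533/(4·5.67×10⁻⁸) = 2.192×10¹⁰ K⁴.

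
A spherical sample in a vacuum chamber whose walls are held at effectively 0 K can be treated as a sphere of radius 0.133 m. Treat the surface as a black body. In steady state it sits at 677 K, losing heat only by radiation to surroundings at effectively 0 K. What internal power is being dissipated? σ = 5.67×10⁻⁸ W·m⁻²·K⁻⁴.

Steady state: P = εσA T⁴.
A = 4πr² = 0.2223 m²; T⁴ = (677)⁴ = 2.101×10¹¹ K⁴.
P = 1.0 × 5.67×10⁻⁸ × 0.2223 × 2.101×10¹¹.

P ≈ 2650 W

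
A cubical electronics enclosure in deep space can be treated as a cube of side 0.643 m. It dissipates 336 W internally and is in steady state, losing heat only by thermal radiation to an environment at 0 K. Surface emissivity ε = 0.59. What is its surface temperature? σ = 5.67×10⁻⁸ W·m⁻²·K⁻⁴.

T ≈ 252 K

Steady state: internal power = radiated power, P = εσA T⁴.
Radiating area A = 6L² = 2.481 m².
T⁴ = P/(εσA) = 336/(0.59·5.67×10⁻⁸·2.481) = 4.049×10⁹ K⁴.
T = (4.049×10⁹)^(1/4).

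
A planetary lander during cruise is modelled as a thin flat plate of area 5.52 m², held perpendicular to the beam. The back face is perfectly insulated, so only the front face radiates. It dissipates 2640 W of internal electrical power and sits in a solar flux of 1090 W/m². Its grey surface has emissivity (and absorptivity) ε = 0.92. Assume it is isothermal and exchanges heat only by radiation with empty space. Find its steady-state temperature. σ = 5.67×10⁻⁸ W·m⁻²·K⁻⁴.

T ≈ 410 K

At steady state, absorbed solar power + internal power = radiated power.
Absorbed: α·S·A_cross = 0.92·1090·5.520 = 5535 W (cross-section A).
Total input = 5535 + 2640 = 8175 W.
Radiated: εσ·A_surf·T⁴ with A_surf = A = 5.520 m².
T⁴ = 8175/(0.92·5.67×10⁻⁸·5.520) = 2.839×10¹⁰ K⁴.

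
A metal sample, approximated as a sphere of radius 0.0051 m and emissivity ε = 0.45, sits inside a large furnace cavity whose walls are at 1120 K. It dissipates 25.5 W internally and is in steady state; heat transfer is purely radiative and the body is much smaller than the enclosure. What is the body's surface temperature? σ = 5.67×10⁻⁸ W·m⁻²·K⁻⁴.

T ≈ 1470 K

For a small grey body in a large enclosure, net radiated power = εσA(T⁴ − T_w⁴).
Steady state: P = εσA(T⁴ − T_w⁴) with A = 4πr² = 3.269×10⁻⁴ m².
T⁴ = P/(εσA) + T_w⁴ = 25.5/(0.45·5.67×10⁻⁸·3.269×10⁻⁴) + (1120)⁴
    = 3.058×10¹² + 1.574×10¹² = 4.631×10¹² K⁴.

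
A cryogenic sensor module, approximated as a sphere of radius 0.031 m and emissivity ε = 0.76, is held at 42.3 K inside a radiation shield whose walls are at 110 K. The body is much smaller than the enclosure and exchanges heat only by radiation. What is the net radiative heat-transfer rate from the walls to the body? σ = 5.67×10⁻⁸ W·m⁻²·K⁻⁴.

P_net ≈ 0.0745 W

For a small grey body in a large enclosure: P_net = εσA(T_body⁴ − T_wall⁴).
A = 4πr² = 0.01208 m²; T_body⁴ − T_wall⁴ = 3.202×10⁶ − 1.464×10⁸ = -1.432×10⁸ K⁴.
|P_net| = 0.76·5.67×10⁻⁸·0.01208·1.432×10⁸.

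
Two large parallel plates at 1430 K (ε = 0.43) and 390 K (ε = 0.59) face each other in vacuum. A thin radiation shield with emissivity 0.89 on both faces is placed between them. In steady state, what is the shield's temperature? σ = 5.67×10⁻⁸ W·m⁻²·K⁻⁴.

T_s ≈ 1160 K

In steady state the net flux on the hot side equals that on the cold side.
σ(T₁⁴−T_s⁴)/D₁ = σ(T_s⁴−T₂⁴)/D₂, with D₁ = 1/ε₁+1/ε_s−1 = 2.449, D₂ = 1/ε_s+1/ε₂−1 = 1.819.
Solve for T_s⁴: T_s⁴ = (D₂·T₁⁴ + D₁·T₂⁴)/(D₁+D₂) = 1.795×10¹² K⁴.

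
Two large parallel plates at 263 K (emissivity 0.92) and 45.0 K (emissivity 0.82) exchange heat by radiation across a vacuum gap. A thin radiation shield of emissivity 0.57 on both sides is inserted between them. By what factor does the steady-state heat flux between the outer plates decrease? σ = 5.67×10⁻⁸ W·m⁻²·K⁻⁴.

Without shield: q₀ = σΔ(T⁴)/(1/ε₁+1/ε₂−1) with denominator 1.306.
With shield the two gaps are in series; the resistances add: (1/ε₁+1/ε_s−1)+(1/ε_s+1/ε₂−1) = 1.841+1.974 = 3.815.
Heat-flux ratio q₀/q = 3.815/1.306.

factor ≈ 2.92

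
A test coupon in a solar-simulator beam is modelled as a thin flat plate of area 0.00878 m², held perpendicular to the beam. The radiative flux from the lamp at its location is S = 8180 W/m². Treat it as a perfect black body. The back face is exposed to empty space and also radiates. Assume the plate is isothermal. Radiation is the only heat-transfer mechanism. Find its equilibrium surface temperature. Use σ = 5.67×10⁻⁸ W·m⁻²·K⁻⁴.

T ≈ 518 K

At equilibrium, absorbed power = emitted power.
Absorbing cross-section = A = 0.008780 m²; emitting surface = 2A = 0.01756 m² (ratio 2).
S·A_cross = εσ·A_surf·T⁴  ⇒  T⁴ = S/(2σ).
T⁴ = 1.00·8180/(2·5.67×10⁻⁸) = 7.213×10¹⁰ K⁴.
T = (7.213×10¹⁰)^(1/4).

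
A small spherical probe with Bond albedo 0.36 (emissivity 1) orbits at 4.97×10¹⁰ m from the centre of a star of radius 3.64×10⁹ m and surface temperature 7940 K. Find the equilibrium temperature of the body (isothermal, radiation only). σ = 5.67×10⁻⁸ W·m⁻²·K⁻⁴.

T ≈ 1360 K

The star's surface emits σT_*⁴; at distance d the flux is S = σT_*⁴(R_*/d)².
S = 5.67×10⁻⁸·(7940)⁴·(3.64×10⁹/4.97×10¹⁰)² = 1.209×10⁶ W/m².
For an isothermal sphere T⁴ = (1−a)S/(4σ) = 3.411×10¹² K⁴.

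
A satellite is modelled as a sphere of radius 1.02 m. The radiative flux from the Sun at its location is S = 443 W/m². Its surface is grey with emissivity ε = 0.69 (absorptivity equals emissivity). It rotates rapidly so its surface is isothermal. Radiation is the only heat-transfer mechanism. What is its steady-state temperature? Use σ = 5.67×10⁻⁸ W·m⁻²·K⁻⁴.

T ≈ 210 K

At equilibrium, absorbed power = emitted power.
Absorbing cross-section = πr² = 3.269 m²; emitting surface = 4πr² = 13.07 m² (ratio 4).
εS·A_cross = εσ·A_surf·T⁴  ⇒  T⁴ = S/(4σ)   (ε cancels).
T⁴ = 443/(4·5.67×10⁻⁸) = 1.953×10⁹ K⁴.
T = (1.953×10⁹)^(1/4).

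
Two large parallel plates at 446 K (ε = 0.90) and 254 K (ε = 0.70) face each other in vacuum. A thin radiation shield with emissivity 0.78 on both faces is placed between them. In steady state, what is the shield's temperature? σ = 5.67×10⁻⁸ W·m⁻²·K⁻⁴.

T_s ≈ 392 K

In steady state the net flux on the hot side equals that on the cold side.
σ(T₁⁴−T_s⁴)/D₁ = σ(T_s⁴−T₂⁴)/D₂, with D₁ = 1/ε₁+1/ε_s−1 = 1.393, D₂ = 1/ε_s+1/ε₂−1 = 1.711.
Solve for T_s⁴: T_s⁴ = (D₂·T₁⁴ + D₁·T₂⁴)/(D₁+D₂) = 2.368×10¹⁰ K⁴.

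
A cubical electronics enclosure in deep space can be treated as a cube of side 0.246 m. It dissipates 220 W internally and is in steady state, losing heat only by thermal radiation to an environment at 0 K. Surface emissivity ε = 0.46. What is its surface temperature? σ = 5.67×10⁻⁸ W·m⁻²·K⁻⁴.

Steady state: internal power = radiated power, P = εσA T⁴.
Radiating area A = 6L² = 0.3631 m².
T⁴ = P/(εσA) = 220/(0.46·5.67×10⁻⁸·0.3631) = 2.323×10¹⁰ K⁴.
T = (2.323×10¹⁰)^(1/4).

T ≈ 390 K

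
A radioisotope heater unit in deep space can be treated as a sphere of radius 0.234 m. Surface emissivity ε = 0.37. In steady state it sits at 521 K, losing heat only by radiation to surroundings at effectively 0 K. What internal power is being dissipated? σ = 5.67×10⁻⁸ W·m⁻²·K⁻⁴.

Steady state: P = εσA T⁴.
A = 4πr² = 0.6881 m²; T⁴ = (521)⁴ = 7.368×10¹⁰ K⁴.
P = 0.37 × 5.67×10⁻⁸ × 0.6881 × 7.368×10¹⁰.

P ≈ 1060 W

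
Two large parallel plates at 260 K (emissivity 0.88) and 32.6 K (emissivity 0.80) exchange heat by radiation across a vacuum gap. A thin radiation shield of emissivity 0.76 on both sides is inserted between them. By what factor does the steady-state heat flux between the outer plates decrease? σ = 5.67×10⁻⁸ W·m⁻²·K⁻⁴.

factor ≈ 2.18

Without shield: q₀ = σΔ(T⁴)/(1/ε₁+1/ε₂−1) with denominator 1.386.
With shield the two gaps are in series; the resistances add: (1/ε₁+1/ε_s−1)+(1/ε_s+1/ε₂−1) = 1.452+1.566 = 3.018.
Heat-flux ratio q₀/q = 3.018/1.386.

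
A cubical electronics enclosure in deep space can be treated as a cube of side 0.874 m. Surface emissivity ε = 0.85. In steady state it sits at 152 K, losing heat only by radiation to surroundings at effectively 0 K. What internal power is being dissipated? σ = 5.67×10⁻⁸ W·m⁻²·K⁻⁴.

P ≈ 118 W

Steady state: P = εσA T⁴.
A = 6L² = 4.583 m²; T⁴ = (152)⁴ = 5.338×10⁸ K⁴.
P = 0.85 × 5.67×10⁻⁸ × 4.583 × 5.338×10⁸.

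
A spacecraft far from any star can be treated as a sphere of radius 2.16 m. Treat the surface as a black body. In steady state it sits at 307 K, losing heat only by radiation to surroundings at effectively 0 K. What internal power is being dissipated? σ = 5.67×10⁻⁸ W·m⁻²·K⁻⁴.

Steady state: P = εσA T⁴.
A = 4πr² = 58.63 m²; T⁴ = (307)⁴ = 8.883×10⁹ K⁴.
P = 1.0 × 5.67×10⁻⁸ × 58.63 × 8.883×10⁹.

P ≈ 29500 W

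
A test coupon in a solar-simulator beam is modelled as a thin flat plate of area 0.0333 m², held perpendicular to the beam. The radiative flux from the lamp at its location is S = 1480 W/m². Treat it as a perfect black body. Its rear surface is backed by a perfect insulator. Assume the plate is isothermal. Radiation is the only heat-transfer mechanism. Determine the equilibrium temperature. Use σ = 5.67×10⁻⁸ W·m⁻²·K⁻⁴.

T ≈ 402 K

At equilibrium, absorbed power = emitted power.
Absorbing cross-section = A = 0.03330 m²; emitting surface = A = 0.03330 m² (ratio 1).
S·A_cross = εσ·A_surf·T⁴  ⇒  T⁴ = S/(1σ).
T⁴ = 1.00·1480/(1·5.67×10⁻⁸) = 2.610×10¹⁰ K⁴.
T = (2.610×10¹⁰)^(1/4).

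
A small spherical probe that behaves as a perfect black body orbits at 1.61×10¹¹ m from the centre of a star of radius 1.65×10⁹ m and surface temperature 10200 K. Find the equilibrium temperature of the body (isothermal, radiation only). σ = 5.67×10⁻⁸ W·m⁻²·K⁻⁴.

The star's surface emits σT_*⁴; at distance d the flux is S = σT_*⁴(R_*/d)².
S = 5.67×10⁻⁸·(10200)⁴·(1.65×10⁹/1.61×10¹¹)² = 64460 W/m².
For an isothermal sphere T⁴ = (1−a)S/(4σ) = 2.842×10¹¹ K⁴.

T ≈ 730 K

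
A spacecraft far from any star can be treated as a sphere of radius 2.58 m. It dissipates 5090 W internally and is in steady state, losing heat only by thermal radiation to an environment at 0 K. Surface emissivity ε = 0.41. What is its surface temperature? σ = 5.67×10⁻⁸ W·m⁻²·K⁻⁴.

Steady state: internal power = radiated power, P = εσA T⁴.
Radiating area A = 4πr² = 83.65 m².
T⁴ = P/(εσA) = 5090/(0.41·5.67×10⁻⁸·83.65) = 2.618×10⁹ K⁴.
T = (2.618×10⁹)^(1/4).

T ≈ 226 K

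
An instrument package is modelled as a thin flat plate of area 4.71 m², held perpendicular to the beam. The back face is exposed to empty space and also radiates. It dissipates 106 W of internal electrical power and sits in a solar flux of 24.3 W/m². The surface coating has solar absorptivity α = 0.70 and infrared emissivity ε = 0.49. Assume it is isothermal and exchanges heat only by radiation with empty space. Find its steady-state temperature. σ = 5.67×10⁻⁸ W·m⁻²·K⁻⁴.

T ≈ 163 K

At steady state, absorbed solar power + internal power = radiated power.
Absorbed: α·S·A_cross = 0.70·24.3·4.710 = 80.12 W (cross-section A).
Total input = 80.12 + 106 = 186.1 W.
Radiated: εσ·A_surf·T⁴ with A_surf = 2A = 9.420 m².
T⁴ = 186.1/(0.49·5.67×10⁻⁸·9.420) = 7.111×10⁸ K⁴.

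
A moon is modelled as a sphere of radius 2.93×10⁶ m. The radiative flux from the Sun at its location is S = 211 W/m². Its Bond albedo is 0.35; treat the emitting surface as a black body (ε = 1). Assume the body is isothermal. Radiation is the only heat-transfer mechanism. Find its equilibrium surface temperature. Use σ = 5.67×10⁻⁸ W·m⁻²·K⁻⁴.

At equilibrium, absorbed power = emitted power.
Absorbing cross-section = πr² = 2.697×10¹³ m²; emitting surface = 4πr² = 1.079×10¹⁴ m² (ratio 4).
(1−a)S·A_cross = εσ·A_surf·T⁴  ⇒  T⁴ = (1−a)S/(4σ).
T⁴ = 0.650·211/(4·5.67×10⁻⁸) = 6.047×10⁸ K⁴.
T = (6.047×10⁸)^(1/4).

T ≈ 157 K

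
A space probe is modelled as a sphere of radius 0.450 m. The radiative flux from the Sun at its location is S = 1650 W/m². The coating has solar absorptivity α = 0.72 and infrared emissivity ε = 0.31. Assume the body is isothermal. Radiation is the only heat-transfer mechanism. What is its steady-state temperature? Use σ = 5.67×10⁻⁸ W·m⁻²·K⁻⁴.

At equilibrium, absorbed power = emitted power.
Absorbing cross-section = πr² = 0.6362 m²; emitting surface = 4πr² = 2.545 m² (ratio 4).
αS·A_cross = εσ·A_surf·T⁴  ⇒  T⁴ = αS/(ε·4σ).
T⁴ = 0.720·1650/(0.31·4·5.67×10⁻⁸) = 1.690×10¹⁰ K⁴.
T = (1.690×10¹⁰)^(1/4).

T ≈ 361 K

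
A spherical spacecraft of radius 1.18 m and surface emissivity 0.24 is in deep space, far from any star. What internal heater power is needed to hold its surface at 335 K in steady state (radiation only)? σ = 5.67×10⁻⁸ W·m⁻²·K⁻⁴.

P = εσ·4πr²·T⁴.
4πr² = 17.50 m²; T⁴ = 1.259×10¹⁰ K⁴.
P = 0.24·5.67×10⁻⁸·17.50·1.259×10¹⁰.

P ≈ 3000 W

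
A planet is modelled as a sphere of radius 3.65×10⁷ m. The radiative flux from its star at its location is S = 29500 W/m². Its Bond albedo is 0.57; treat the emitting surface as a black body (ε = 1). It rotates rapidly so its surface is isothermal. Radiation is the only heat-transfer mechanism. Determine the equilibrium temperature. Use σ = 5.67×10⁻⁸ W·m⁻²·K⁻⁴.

At equilibrium, absorbed power = emitted power.
Absorbing cross-section = πr² = 4.185×10¹⁵ m²; emitting surface = 4πr² = 1.674×10¹⁶ m² (ratio 4).
(1−a)S·A_cross = εσ·A_surf·T⁴  ⇒  T⁴ = (1−a)S/(4σ).
T⁴ = 0.430·29500/(4·5.67×10⁻⁸) = 5.593×10¹⁰ K⁴.
T = (5.593×10¹⁰)^(1/4).

T ≈ 486 K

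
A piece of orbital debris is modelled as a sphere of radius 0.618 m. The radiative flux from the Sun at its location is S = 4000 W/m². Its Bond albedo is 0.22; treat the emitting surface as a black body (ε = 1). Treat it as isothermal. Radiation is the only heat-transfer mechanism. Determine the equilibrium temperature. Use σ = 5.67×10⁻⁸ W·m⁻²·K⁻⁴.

At equilibrium, absorbed power = emitted power.
Absorbing cross-section = πr² = 1.200 m²; emitting surface = 4πr² = 4.799 m² (ratio 4).
(1−a)S·A_cross = εσ·A_surf·T⁴  ⇒  T⁴ = (1−a)S/(4σ).
T⁴ = 0.780·4000/(4·5.67×10⁻⁸) = 1.376×10¹⁰ K⁴.
T = (1.376×10¹⁰)^(1/4).

T ≈ 342 K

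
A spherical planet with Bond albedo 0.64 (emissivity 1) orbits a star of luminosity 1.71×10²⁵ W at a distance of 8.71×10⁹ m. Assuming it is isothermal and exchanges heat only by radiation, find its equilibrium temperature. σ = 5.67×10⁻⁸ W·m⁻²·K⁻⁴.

T ≈ 411 K

First find the stellar flux at distance d: S = L/(4πd²) = 1.71×10²⁵/(4π·(8.71×10⁹)²) = 17940 W/m².
For an isothermal sphere, absorbed (1−a)S·πr² = emitted σ·4πr²·T⁴, so T⁴ = (1−a)S/(4σ).
T⁴ = 0.360·17940/(4·5.67×10⁻⁸) = 2.847×10¹⁰ K⁴.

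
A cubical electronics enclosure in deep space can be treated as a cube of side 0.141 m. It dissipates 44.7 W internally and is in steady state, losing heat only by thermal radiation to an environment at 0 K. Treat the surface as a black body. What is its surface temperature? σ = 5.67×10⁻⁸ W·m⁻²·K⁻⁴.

T ≈ 285 K

Steady state: internal power = radiated power, P = εσA T⁴.
Radiating area A = 6L² = 0.1193 m².
T⁴ = P/(εσA) = 44.7/(1.0·5.67×10⁻⁸·0.1193) = 6.609×10⁹ K⁴.
T = (6.609×10⁹)^(1/4).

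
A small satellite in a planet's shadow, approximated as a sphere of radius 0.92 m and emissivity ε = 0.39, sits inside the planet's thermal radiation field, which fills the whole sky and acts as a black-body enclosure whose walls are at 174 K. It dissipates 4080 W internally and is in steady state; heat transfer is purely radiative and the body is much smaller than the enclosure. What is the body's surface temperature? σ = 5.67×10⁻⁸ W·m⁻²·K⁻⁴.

For a small grey body in a large enclosure, net radiated power = εσA(T⁴ − T_w⁴).
Steady state: P = εσA(T⁴ − T_w⁴) with A = 4πr² = 10.64 m².
T⁴ = P/(εσA) + T_w⁴ = 4080/(0.39·5.67×10⁻⁸·10.64) + (174)⁴
    = 1.735×10¹⁰ + 9.166×10⁸ = 1.826×10¹⁰ K⁴.

T ≈ 368 K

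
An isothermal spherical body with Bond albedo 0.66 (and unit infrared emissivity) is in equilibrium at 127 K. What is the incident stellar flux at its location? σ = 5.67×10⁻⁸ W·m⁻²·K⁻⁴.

S ≈ 174 W/m²

(1−a)S·πr² = σ·4πr²·T⁴ ⇒ S = 4σT⁴/(1−a).
S = 4·5.67×10⁻⁸·2.601×10⁸/0.340.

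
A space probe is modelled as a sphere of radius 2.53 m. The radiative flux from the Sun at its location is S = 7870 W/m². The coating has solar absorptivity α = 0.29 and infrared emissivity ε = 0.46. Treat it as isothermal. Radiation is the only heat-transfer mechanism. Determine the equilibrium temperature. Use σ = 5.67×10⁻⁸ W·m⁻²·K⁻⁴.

T ≈ 385 K

At equilibrium, absorbed power = emitted power.
Absorbing cross-section = πr² = 20.11 m²; emitting surface = 4πr² = 80.44 m² (ratio 4).
αS·A_cross = εσ·A_surf·T⁴  ⇒  T⁴ = αS/(ε·4σ).
T⁴ = 0.290·7870/(0.46·4·5.67×10⁻⁸) = 2.188×10¹⁰ K⁴.
T = (2.188×10¹⁰)^(1/4).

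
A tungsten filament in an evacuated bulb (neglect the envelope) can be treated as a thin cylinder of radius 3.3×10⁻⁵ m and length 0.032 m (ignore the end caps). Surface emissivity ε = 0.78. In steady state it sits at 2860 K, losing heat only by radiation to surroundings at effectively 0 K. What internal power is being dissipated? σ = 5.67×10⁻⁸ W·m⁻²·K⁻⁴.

Steady state: P = εσA T⁴.
A = 2πrL = 6.635×10⁻⁶ m²; T⁴ = (2860)⁴ = 6.691×10¹³ K⁴.
P = 0.78 × 5.67×10⁻⁸ × 6.635×10⁻⁶ × 6.691×10¹³.

P ≈ 19.6 W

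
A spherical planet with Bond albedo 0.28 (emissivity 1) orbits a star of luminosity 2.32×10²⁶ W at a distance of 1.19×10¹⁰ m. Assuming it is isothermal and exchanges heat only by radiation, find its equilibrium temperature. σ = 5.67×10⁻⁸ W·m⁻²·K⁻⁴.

T ≈ 802 K

First find the stellar flux at distance d: S = L/(4πd²) = 2.32×10²⁶/(4π·(1.19×10¹⁰)²) = 1.304×10⁵ W/m².
For an isothermal sphere, absorbed (1−a)S·πr² = emitted σ·4πr²·T⁴, so T⁴ = (1−a)S/(4σ).
T⁴ = 0.720·1.304×10⁵/(4·5.67×10⁻⁸) = 4.139×10¹¹ K⁴.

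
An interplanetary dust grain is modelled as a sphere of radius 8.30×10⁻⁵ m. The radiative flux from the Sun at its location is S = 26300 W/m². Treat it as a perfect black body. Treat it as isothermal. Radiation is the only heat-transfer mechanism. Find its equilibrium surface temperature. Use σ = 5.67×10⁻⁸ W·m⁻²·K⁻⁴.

T ≈ 584 K

At equilibrium, absorbed power = emitted power.
Absorbing cross-section = πr² = 2.164×10⁻⁸ m²; emitting surface = 4πr² = 8.657×10⁻⁸ m² (ratio 4).
S·A_cross = εσ·A_surf·T⁴  ⇒  T⁴ = S/(4σ).
T⁴ = 1.00·26300/(4·5.67×10⁻⁸) = 1.160×10¹¹ K⁴.
T = (1.160×10¹¹)^(1/4).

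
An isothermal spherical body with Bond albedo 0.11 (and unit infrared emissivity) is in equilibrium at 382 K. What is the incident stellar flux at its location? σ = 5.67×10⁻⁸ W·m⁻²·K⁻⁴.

S ≈ 5430 W/m²

(1−a)S·πr² = σ·4πr²·T⁴ ⇒ S = 4σT⁴/(1−a).
S = 4·5.67×10⁻⁸·2.129×10¹⁰/0.890.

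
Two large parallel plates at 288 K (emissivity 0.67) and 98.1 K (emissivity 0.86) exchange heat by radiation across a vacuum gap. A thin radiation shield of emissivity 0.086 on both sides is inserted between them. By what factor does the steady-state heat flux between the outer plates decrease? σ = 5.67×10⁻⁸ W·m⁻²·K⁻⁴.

Without shield: q₀ = σΔ(T⁴)/(1/ε₁+1/ε₂−1) with denominator 1.655.
With shield the two gaps are in series; the resistances add: (1/ε₁+1/ε_s−1)+(1/ε_s+1/ε₂−1) = 12.12+11.79 = 23.91.
Heat-flux ratio q₀/q = 23.91/1.655.

factor ≈ 14.4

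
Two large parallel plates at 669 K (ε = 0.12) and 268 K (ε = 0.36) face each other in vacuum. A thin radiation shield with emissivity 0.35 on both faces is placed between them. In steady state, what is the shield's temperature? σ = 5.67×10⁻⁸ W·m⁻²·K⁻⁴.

In steady state the net flux on the hot side equals that on the cold side.
σ(T₁⁴−T_s⁴)/D₁ = σ(T_s⁴−T₂⁴)/D₂, with D₁ = 1/ε₁+1/ε_s−1 = 10.19, D₂ = 1/ε_s+1/ε₂−1 = 4.635.
Solve for T_s⁴: T_s⁴ = (D₂·T₁⁴ + D₁·T₂⁴)/(D₁+D₂) = 6.617×10¹⁰ K⁴.

T_s ≈ 507 K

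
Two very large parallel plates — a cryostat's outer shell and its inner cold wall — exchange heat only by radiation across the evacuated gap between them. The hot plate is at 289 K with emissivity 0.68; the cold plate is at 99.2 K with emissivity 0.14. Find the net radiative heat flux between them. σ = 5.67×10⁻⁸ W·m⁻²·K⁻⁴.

q ≈ 51.2 W/m²

For two infinite grey parallel plates, q = σ(T₁⁴ − T₂⁴)/(1/ε₁ + 1/ε₂ − 1).
T₁⁴ − T₂⁴ = 6.976×10⁹ − 9.684×10⁷ = 6.879×10⁹ K⁴.
1/ε₁ + 1/ε₂ − 1 = 1.471 + 7.143 − 1 = 7.613.
q = 5.67×10⁻⁸ × 6.879×10⁹ / 7.613.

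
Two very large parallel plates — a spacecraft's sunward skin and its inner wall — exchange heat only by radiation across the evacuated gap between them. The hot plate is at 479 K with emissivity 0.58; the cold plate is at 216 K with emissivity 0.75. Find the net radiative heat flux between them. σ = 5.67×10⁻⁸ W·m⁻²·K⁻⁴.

q ≈ 1390 W/m²

For two infinite grey parallel plates, q = σ(T₁⁴ − T₂⁴)/(1/ε₁ + 1/ε₂ − 1).
T₁⁴ − T₂⁴ = 5.264×10¹⁰ − 2.177×10⁹ = 5.047×10¹⁰ K⁴.
1/ε₁ + 1/ε₂ − 1 = 1.724 + 1.333 − 1 = 2.057.
q = 5.67×10⁻⁸ × 5.047×10¹⁰ / 2.057.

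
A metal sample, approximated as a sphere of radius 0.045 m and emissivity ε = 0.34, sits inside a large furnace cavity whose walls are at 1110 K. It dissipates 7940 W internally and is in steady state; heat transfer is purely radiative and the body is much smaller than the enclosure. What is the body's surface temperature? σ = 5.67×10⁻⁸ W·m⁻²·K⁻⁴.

For a small grey body in a large enclosure, net radiated power = εσA(T⁴ − T_w⁴).
Steady state: P = εσA(T⁴ − T_w⁴) with A = 4πr² = 0.02545 m².
T⁴ = P/(εσA) + T_w⁴ = 7940/(0.34·5.67×10⁻⁸·0.02545) + (1110)⁴
    = 1.619×10¹³ + 1.518×10¹² = 1.770×10¹³ K⁴.

T ≈ 2050 K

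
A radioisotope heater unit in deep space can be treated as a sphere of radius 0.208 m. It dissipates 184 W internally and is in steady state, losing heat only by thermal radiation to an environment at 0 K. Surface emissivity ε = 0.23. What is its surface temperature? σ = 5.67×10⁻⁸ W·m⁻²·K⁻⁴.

Steady state: internal power = radiated power, P = εσA T⁴.
Radiating area A = 4πr² = 0.5437 m².
T⁴ = P/(εσA) = 184/(0.23·5.67×10⁻⁸·0.5437) = 2.595×10¹⁰ K⁴.
T = (2.595×10¹⁰)^(1/4).

T ≈ 401 K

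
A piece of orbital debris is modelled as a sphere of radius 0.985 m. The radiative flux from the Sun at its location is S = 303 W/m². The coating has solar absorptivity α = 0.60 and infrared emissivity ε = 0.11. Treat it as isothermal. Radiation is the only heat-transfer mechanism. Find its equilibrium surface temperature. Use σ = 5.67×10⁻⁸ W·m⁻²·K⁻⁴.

T ≈ 292 K

At equilibrium, absorbed power = emitted power.
Absorbing cross-section = πr² = 3.048 m²; emitting surface = 4πr² = 12.19 m² (ratio 4).
αS·A_cross = εσ·A_surf·T⁴  ⇒  T⁴ = αS/(ε·4σ).
T⁴ = 0.600·303/(0.11·4·5.67×10⁻⁸) = 7.287×10⁹ K⁴.
T = (7.287×10⁹)^(1/4).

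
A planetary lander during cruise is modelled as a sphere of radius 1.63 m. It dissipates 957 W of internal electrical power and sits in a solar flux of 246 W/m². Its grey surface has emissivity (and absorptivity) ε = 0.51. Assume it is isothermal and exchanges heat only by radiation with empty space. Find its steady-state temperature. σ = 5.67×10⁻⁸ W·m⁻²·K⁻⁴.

At steady state, absorbed solar power + internal power = radiated power.
Absorbed: α·S·A_cross = 0.51·246·8.347 = 1047 W (cross-section πr²).
Total input = 1047 + 957 = 2004 W.
Radiated: εσ·A_surf·T⁴ with A_surf = 4πr² = 33.39 m².
T⁴ = 2004/(0.51·5.67×10⁻⁸·33.39) = 2.076×10⁹ K⁴.

T ≈ 213 K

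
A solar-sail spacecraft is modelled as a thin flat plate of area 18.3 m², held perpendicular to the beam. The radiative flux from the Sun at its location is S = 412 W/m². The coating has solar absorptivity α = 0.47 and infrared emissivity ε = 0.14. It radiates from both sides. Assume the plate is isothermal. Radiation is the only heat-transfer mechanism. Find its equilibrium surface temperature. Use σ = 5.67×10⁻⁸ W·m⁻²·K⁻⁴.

At equilibrium, absorbed power = emitted power.
Absorbing cross-section = A = 18.30 m²; emitting surface = 2A = 36.60 m² (ratio 2).
αS·A_cross = εσ·A_surf·T⁴  ⇒  T⁴ = αS/(ε·2σ).
T⁴ = 0.470·412/(0.14·2·5.67×10⁻⁸) = 1.220×10¹⁰ K⁴.
T = (1.220×10¹⁰)^(1/4).

T ≈ 332 K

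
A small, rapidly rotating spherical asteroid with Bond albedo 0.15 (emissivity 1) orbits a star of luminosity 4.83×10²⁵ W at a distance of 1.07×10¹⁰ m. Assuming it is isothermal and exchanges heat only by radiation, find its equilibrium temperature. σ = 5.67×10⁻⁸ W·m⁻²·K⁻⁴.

First find the stellar flux at distance d: S = L/(4πd²) = 4.83×10²⁵/(4π·(1.07×10¹⁰)²) = 33570 W/m².
For an isothermal sphere, absorbed (1−a)S·πr² = emitted σ·4πr²·T⁴, so T⁴ = (1−a)S/(4σ).
T⁴ = 0.850·33570/(4·5.67×10⁻⁸) = 1.258×10¹¹ K⁴.

T ≈ 596 K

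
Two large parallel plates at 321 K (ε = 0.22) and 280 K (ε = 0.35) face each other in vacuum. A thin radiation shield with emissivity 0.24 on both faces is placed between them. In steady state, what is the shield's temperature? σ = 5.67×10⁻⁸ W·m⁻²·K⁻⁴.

T_s ≈ 300 K

In steady state the net flux on the hot side equals that on the cold side.
σ(T₁⁴−T_s⁴)/D₁ = σ(T_s⁴−T₂⁴)/D₂, with D₁ = 1/ε₁+1/ε_s−1 = 7.712, D₂ = 1/ε_s+1/ε₂−1 = 6.024.
Solve for T_s⁴: T_s⁴ = (D₂·T₁⁴ + D₁·T₂⁴)/(D₁+D₂) = 8.107×10⁹ K⁴.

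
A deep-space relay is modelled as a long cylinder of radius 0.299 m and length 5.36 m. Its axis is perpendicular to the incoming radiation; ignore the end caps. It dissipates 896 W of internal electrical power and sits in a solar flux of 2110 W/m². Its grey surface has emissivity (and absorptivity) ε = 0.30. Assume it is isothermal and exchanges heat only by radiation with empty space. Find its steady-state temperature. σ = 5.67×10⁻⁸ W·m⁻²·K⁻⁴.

T ≈ 361 K

At steady state, absorbed solar power + internal power = radiated power.
Absorbed: α·S·A_cross = 0.30·2110·3.205 = 2029 W (cross-section 2rL).
Total input = 2029 + 896 = 2925 W.
Radiated: εσ·A_surf·T⁴ with A_surf = 2πrL = 10.07 m².
T⁴ = 2925/(0.30·5.67×10⁻⁸·10.07) = 1.708×10¹⁰ K⁴.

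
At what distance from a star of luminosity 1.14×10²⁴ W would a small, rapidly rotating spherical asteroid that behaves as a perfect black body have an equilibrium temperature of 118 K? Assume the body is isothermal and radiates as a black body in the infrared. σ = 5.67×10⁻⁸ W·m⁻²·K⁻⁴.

d ≈ 4.54×10¹⁰ m

For an isothermal black-emitting sphere, (1−a)S·πr² = σ·4πr²·T⁴ ⇒ S = 4σT⁴/(1−a).
S = 4·5.67×10⁻⁸·(118)⁴/1.00 = 43.97 W/m².
Flux falls as S = L/(4πd²), so d = √(L/(4πS)) = √(1.14×10²⁴/(4π·43.97)).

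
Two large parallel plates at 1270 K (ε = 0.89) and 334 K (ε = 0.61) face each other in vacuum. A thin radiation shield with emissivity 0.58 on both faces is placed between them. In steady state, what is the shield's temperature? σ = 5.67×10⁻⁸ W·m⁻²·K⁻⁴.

In steady state the net flux on the hot side equals that on the cold side.
σ(T₁⁴−T_s⁴)/D₁ = σ(T_s⁴−T₂⁴)/D₂, with D₁ = 1/ε₁+1/ε_s−1 = 1.848, D₂ = 1/ε_s+1/ε₂−1 = 2.363.
Solve for T_s⁴: T_s⁴ = (D₂·T₁⁴ + D₁·T₂⁴)/(D₁+D₂) = 1.465×10¹² K⁴.

T_s ≈ 1100 K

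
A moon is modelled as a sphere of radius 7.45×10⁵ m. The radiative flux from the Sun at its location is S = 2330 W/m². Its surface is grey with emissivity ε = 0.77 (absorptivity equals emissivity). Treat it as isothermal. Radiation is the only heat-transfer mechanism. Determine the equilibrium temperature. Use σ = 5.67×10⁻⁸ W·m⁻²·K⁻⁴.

T ≈ 318 K

At equilibrium, absorbed power = emitted power.
Absorbing cross-section = πr² = 1.744×10¹² m²; emitting surface = 4πr² = 6.975×10¹² m² (ratio 4).
εS·A_cross = εσ·A_surf·T⁴  ⇒  T⁴ = S/(4σ)   (ε cancels).
T⁴ = 2330/(4·5.67×10⁻⁸) = 1.027×10¹⁰ K⁴.
T = (1.027×10¹⁰)^(1/4).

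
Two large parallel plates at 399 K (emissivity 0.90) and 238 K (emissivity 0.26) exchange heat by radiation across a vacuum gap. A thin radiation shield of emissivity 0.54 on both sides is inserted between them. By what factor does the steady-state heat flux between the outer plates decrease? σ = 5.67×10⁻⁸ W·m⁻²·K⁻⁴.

Without shield: q₀ = σΔ(T⁴)/(1/ε₁+1/ε₂−1) with denominator 3.957.
With shield the two gaps are in series; the resistances add: (1/ε₁+1/ε_s−1)+(1/ε_s+1/ε₂−1) = 1.963+4.698 = 6.661.
Heat-flux ratio q₀/q = 6.661/3.957.

factor ≈ 1.68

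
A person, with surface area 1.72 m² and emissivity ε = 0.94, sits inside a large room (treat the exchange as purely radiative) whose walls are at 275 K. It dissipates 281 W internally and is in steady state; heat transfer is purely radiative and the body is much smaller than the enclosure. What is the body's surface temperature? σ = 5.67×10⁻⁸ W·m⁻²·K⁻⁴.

For a small grey body in a large enclosure, net radiated power = εσA(T⁴ − T_w⁴).
Steady state: P = εσA(T⁴ − T_w⁴) with A = 1.72 m².
T⁴ = P/(εσA) + T_w⁴ = 281/(0.94·5.67×10⁻⁸·1.720) + (275)⁴
    = 3.065×10⁹ + 5.719×10⁹ = 8.784×10⁹ K⁴.

T ≈ 306 K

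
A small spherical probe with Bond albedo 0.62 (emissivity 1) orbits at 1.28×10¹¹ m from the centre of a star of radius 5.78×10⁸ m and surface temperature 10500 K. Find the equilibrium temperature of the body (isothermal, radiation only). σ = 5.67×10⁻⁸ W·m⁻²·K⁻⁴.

T ≈ 392 K

The star's surface emits σT_*⁴; at distance d the flux is S = σT_*⁴(R_*/d)².
S = 5.67×10⁻⁸·(10500)⁴·(5.78×10⁸/1.28×10¹¹)² = 14050 W/m².
For an isothermal sphere T⁴ = (1−a)S/(4σ) = 2.355×10¹⁰ K⁴.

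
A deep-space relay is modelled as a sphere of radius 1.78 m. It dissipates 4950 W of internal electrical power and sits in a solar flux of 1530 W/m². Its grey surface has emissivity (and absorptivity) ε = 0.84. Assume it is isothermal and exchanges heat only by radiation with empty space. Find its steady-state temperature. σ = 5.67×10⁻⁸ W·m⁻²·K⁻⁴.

At steady state, absorbed solar power + internal power = radiated power.
Absorbed: α·S·A_cross = 0.84·1530·9.954 = 12790 W (cross-section πr²).
Total input = 12790 + 4950 = 17740 W.
Radiated: εσ·A_surf·T⁴ with A_surf = 4πr² = 39.82 m².
T⁴ = 17740/(0.84·5.67×10⁻⁸·39.82) = 9.356×10⁹ K⁴.

T ≈ 311 K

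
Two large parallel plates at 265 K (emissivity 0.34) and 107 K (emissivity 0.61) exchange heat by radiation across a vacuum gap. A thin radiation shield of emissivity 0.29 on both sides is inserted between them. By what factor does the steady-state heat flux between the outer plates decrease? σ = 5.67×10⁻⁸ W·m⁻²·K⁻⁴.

factor ≈ 2.65

Without shield: q₀ = σΔ(T⁴)/(1/ε₁+1/ε₂−1) with denominator 3.581.
With shield the two gaps are in series; the resistances add: (1/ε₁+1/ε_s−1)+(1/ε_s+1/ε₂−1) = 5.389+4.088 = 9.477.
Heat-flux ratio q₀/q = 9.477/3.581.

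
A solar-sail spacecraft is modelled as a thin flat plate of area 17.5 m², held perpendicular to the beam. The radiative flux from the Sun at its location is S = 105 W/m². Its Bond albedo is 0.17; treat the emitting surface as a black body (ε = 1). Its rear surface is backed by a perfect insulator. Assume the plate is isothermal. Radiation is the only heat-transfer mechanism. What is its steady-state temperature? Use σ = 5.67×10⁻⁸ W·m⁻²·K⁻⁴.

T ≈ 198 K

At equilibrium, absorbed power = emitted power.
Absorbing cross-section = A = 17.50 m²; emitting surface = A = 17.50 m² (ratio 1).
(1−a)S·A_cross = εσ·A_surf·T⁴  ⇒  T⁴ = (1−a)S/(1σ).
T⁴ = 0.830·105/(1·5.67×10⁻⁸) = 1.537×10⁹ K⁴.
T = (1.537×10⁹)^(1/4).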